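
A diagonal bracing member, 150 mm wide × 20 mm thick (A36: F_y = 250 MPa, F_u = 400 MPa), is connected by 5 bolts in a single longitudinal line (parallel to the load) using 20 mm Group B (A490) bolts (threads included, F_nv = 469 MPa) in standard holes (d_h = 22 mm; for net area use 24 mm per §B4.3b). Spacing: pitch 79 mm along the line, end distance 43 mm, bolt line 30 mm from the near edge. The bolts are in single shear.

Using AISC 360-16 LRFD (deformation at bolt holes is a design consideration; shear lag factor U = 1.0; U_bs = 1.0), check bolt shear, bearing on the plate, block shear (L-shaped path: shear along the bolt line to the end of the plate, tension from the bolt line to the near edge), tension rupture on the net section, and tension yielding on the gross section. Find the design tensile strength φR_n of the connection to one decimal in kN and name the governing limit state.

Bolt shear: A_b = π(20)²/4 = 314.16 mm². φR_n = 0.75 × 469 × 314.16 × 5 × 1 = 552.5 kN.
Bearing (20 mm plate, F_u = 400 MPa): end bolts L_c = 43 − 22/2 = 32, R_n = min(1.2×32×20×400, 2.4×20×20×400) = 307.2 kN/bolt; interior L_c = 79 − 22 = 57, R_n = 384 kN/bolt. φR_n = 0.75 × (1×307.2 + 4×384) = 1382.4 kN.
Block shear: shear path 1×[43+4×79] = 1×359 mm, A_gv = 7180, A_nv = 1×(359 − 4.5×24)×20 = 5020 mm²; tension to near edge: (30 − 0.5×24)×20 = 360 mm². R_n = min(0.6×400×5020, 0.6×250×7180) + 1.0×400×360 = min(1204.8, 1077) + 144 = 1221 kN. φR_n = 0.75 × 1221 = 915.8 kN.
Tension rupture (net): A_n = (150 − 1×24)×20 = 2520 mm² (U = 1.0, A_e = A_n). φR_n = 0.75 × 400 × 2520 = 756.0 kN.
Tension yield (gross): A_g = 150×20 = 3000 mm². φR_n = 0.90 × 250 × 3000 = 675.0 kN.
Governing: min(552.5, 1382.4, 915.8, 756.0, 675.0) = 552.5 kN → bolt shear.

552.5 kN (bolt shear governs)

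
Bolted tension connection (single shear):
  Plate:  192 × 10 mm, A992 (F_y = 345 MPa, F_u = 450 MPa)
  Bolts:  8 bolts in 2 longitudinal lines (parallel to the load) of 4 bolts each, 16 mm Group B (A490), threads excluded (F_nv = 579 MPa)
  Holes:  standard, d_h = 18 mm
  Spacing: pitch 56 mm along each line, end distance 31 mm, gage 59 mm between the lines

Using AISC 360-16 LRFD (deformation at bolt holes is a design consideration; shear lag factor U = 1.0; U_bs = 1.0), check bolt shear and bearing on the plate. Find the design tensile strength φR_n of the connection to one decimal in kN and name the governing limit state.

698.5 kN (bolt shear governs)

Bolt shear: A_b = π(16)²/4 = 201.06 mm². φR_n = 0.75 × 579 × 201.06 × 8 × 1 = 698.5 kN.
Bearing (10 mm plate, F_u = 450 MPa): end bolts L_c = 31 − 18/2 = 22, R_n = min(1.2×22×10×450, 2.4×16×10×450) = 118.8 kN/bolt; interior L_c = 56 − 18 = 38, R_n = 172.8 kN/bolt. φR_n = 0.75 × (2×118.8 + 6×172.8) = 955.8 kN.
Governing: min(698.5, 955.8) = 698.5 kN → bolt shear.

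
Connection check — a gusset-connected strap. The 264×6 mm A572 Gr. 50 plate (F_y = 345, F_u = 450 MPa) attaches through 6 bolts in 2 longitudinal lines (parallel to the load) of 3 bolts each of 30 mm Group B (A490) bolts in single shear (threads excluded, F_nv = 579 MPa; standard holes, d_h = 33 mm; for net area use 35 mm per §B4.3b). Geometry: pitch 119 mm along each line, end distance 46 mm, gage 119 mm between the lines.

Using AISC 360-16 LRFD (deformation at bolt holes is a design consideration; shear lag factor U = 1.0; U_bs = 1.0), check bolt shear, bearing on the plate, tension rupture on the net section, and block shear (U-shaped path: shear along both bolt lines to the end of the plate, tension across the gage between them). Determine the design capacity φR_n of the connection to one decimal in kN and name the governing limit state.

392.9 kN (net-section rupture governs)

Bolt shear: A_b = π(30)²/4 = 706.86 mm². φR_n = 0.75 × 579 × 706.86 × 6 × 1 = 1841.7 kN.
Bearing (6 mm plate, F_u = 450 MPa): end bolts L_c = 46 − 33/2 = 29.5, R_n = min(1.2×29.5×6×450, 2.4×30×6×450) = 95.58 kN/bolt; interior L_c = 119 − 33 = 86, R_n = 194.4 kN/bolt. φR_n = 0.75 × (2×95.58 + 4×194.4) = 726.6 kN.
Tension rupture (net): A_n = (264 − 2×35)×6 = 1164 mm² (U = 1.0, A_e = A_n). φR_n = 0.75 × 450 × 1164 = 392.9 kN.
Block shear: shear path 2×[46+2×119] = 2×284 mm, A_gv = 3408, A_nv = 2×(284 − 2.5×35)×6 = 2358 mm²; tension across gage: (119 − 1×35)×6 = 504 mm². R_n = min(0.6×450×2358, 0.6×345×3408) + 1.0×450×504 = min(636.66, 705.46) + 226.8 = 863.46 kN. φR_n = 0.75 × 863.46 = 647.6 kN.
Governing: min(1841.7, 726.6, 392.9, 647.6) = 392.9 kN → net-section rupture.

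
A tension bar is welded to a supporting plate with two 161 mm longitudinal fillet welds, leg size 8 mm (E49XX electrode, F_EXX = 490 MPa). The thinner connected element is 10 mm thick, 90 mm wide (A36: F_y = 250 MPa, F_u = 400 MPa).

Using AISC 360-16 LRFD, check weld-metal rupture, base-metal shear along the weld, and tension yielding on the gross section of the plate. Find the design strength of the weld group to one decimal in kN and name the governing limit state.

202.5 kN (gross-section yield governs)

Weld metal: throat = 0.707×8 = 5.656 mm, L = 2×161 = 322 mm. φR_n = 0.75 × 0.6 × 490 × 5.656 × 322 = 401.6 kN.
Base metal shear (10 mm plate): yield φR_n = 1.0×0.6×250×10×322 = 483.0 kN; rupture φR_n = 0.75×0.6×400×10×322 = 579.6 kN; take 483.0 kN (yield).
Tension yield (gross): A_g = 90×10 = 900 mm². φR_n = 0.90 × 250 × 900 = 202.5 kN.
Governing: min(401.6, 483.0, 202.5) = 202.5 kN → gross-section yield.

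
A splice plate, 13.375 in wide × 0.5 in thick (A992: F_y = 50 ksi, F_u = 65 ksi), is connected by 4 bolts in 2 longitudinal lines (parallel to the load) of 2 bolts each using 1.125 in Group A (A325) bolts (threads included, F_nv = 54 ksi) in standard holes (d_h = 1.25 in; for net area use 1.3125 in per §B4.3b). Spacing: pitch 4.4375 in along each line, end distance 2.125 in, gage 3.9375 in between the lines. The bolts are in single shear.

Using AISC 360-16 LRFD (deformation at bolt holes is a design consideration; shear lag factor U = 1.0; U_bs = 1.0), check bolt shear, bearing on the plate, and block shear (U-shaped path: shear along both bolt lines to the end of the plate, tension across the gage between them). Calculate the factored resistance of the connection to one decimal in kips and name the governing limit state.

161.0 kips (bolt shear governs)

Bolt shear: A_b = π(1.125)²/4 = 0.99402 in². φR_n = 0.75 × 54 × 0.99402 × 4 × 1 = 161.0 kips.
Bearing (0.5 in plate, F_u = 65 ksi): end bolts L_c = 2.125 − 1.25/2 = 1.5, R_n = min(1.2×1.5×0.5×65, 2.4×1.125×0.5×65) = 58.5 kips/bolt; interior L_c = 4.4375 − 1.25 = 3.1875, R_n = 87.75 kips/bolt. φR_n = 0.75 × (2×58.5 + 2×87.75) = 219.4 kips.
Block shear: shear path 2×[2.125+1×4.4375] = 2×6.5625 in, A_gv = 6.5625, A_nv = 2×(6.5625 − 1.5×1.3125)×0.5 = 4.5938 in²; tension across gage: (3.9375 − 1×1.3125)×0.5 = 1.3125 in². R_n = min(0.6×65×4.5938, 0.6×50×6.5625) + 1.0×65×1.3125 = min(179.16, 196.88) + 85.313 = 264.47 kips. φR_n = 0.75 × 264.47 = 198.4 kips.
Governing: min(161.0, 219.4, 198.4) = 161.0 kips → bolt shear.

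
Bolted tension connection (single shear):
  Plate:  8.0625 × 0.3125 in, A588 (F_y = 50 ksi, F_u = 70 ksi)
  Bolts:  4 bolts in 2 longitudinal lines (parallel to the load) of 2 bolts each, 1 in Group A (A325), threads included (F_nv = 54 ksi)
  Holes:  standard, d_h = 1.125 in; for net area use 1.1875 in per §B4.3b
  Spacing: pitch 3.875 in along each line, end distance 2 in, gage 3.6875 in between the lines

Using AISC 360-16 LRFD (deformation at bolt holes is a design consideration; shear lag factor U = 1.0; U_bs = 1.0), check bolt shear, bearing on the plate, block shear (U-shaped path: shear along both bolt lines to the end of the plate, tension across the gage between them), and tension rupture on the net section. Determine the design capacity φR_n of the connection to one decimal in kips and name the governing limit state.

Bolt shear: A_b = π(1)²/4 = 0.7854 in². φR_n = 0.75 × 54 × 0.7854 × 4 × 1 = 127.2 kips.
Bearing (0.3125 in plate, F_u = 70 ksi): end bolts L_c = 2 − 1.125/2 = 1.4375, R_n = min(1.2×1.4375×0.3125×70, 2.4×1×0.3125×70) = 37.734 kips/bolt; interior L_c = 3.875 − 1.125 = 2.75, R_n = 52.5 kips/bolt. φR_n = 0.75 × (2×37.734 + 2×52.5) = 135.4 kips.
Block shear: shear path 2×[2+1×3.875] = 2×5.875 in, A_gv = 3.6719, A_nv = 2×(5.875 − 1.5×1.1875)×0.3125 = 2.5586 in²; tension across gage: (3.6875 − 1×1.1875)×0.3125 = 0.78125 in². R_n = min(0.6×70×2.5586, 0.6×50×3.6719) + 1.0×70×0.78125 = min(107.46, 110.16) + 54.688 = 162.15 kips. φR_n = 0.75 × 162.15 = 121.6 kips.
Tension rupture (net): A_n = (8.0625 − 2×1.1875)×0.3125 = 1.7773 in² (U = 1.0, A_e = A_n). φR_n = 0.75 × 70 × 1.7773 = 93.3 kips.
Governing: min(127.2, 135.4, 121.6, 93.3) = 93.3 kips → net-section rupture.

93.3 kips (net-section rupture governs)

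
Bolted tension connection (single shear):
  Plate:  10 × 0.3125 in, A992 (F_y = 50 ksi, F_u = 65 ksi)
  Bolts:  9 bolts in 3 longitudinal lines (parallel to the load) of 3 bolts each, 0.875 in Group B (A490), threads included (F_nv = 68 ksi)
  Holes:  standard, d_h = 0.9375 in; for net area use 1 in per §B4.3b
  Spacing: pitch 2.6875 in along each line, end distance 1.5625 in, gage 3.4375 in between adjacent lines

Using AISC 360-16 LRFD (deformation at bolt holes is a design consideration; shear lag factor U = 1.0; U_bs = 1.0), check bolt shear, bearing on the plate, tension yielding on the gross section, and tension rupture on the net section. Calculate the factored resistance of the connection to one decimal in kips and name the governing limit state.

Bolt shear: A_b = π(0.875)²/4 = 0.60132 in². φR_n = 0.75 × 68 × 0.60132 × 9 × 1 = 276.0 kips.
Bearing (0.3125 in plate, F_u = 65 ksi): end bolts L_c = 1.5625 − 0.9375/2 = 1.09375, R_n = min(1.2×1.09375×0.3125×65, 2.4×0.875×0.3125×65) = 26.66 kips/bolt; interior L_c = 2.6875 − 0.9375 = 1.75, R_n = 42.656 kips/bolt. φR_n = 0.75 × (3×26.66 + 6×42.656) = 251.9 kips.
Tension yield (gross): A_g = 10×0.3125 = 3.125 in². φR_n = 0.90 × 50 × 3.125 = 140.6 kips.
Tension rupture (net): A_n = (10 − 3×1)×0.3125 = 2.1875 in² (U = 1.0, A_e = A_n). φR_n = 0.75 × 65 × 2.1875 = 106.6 kips.
Governing: min(276.0, 251.9, 140.6, 106.6) = 106.6 kips → net-section rupture.

106.6 kips (net-section rupture governs)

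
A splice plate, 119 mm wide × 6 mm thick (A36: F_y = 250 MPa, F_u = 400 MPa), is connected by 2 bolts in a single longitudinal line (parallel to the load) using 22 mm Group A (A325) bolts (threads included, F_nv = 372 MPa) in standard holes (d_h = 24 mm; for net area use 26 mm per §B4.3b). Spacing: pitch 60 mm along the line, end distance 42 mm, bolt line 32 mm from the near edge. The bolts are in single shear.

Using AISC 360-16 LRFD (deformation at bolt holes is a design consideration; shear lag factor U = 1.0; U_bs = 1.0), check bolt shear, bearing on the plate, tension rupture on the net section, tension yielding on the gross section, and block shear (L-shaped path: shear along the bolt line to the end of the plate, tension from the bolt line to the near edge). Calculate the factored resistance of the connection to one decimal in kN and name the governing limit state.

Bolt shear: A_b = π(22)²/4 = 380.13 mm². φR_n = 0.75 × 372 × 380.13 × 2 × 1 = 212.1 kN.
Bearing (6 mm plate, F_u = 400 MPa): end bolts L_c = 42 − 24/2 = 30, R_n = min(1.2×30×6×400, 2.4×22×6×400) = 86.4 kN/bolt; interior L_c = 60 − 24 = 36, R_n = 103.68 kN/bolt. φR_n = 0.75 × (1×86.4 + 1×103.68) = 142.6 kN.
Tension rupture (net): A_n = (119 − 1×26)×6 = 558 mm² (U = 1.0, A_e = A_n). φR_n = 0.75 × 400 × 558 = 167.4 kN.
Tension yield (gross): A_g = 119×6 = 714 mm². φR_n = 0.90 × 250 × 714 = 160.7 kN.
Block shear: shear path 1×[42+1×60] = 1×102 mm, A_gv = 612, A_nv = 1×(102 − 1.5×26)×6 = 378 mm²; tension to near edge: (32 − 0.5×26)×6 = 114 mm². R_n = min(0.6×400×378, 0.6×250×612) + 1.0×400×114 = min(90.72, 91.8) + 45.6 = 136.32 kN. φR_n = 0.75 × 136.32 = 102.2 kN.
Governing: min(212.1, 142.6, 167.4, 160.7, 102.2) = 102.2 kN → block shear.

102.2 kN (block shear governs)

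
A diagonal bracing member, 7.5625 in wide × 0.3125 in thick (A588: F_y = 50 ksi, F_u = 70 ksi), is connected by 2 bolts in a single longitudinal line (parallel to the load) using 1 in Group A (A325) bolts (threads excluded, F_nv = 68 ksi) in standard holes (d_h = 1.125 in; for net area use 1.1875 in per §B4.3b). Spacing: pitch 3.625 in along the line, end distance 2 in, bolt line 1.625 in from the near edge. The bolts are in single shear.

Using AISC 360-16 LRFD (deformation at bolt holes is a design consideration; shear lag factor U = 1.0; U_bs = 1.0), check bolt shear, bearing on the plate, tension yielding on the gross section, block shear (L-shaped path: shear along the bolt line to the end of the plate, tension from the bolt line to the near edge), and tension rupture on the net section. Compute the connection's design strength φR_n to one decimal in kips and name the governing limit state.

Bolt shear: A_b = π(1)²/4 = 0.7854 in². φR_n = 0.75 × 68 × 0.7854 × 2 × 1 = 80.1 kips.
Bearing (0.3125 in plate, F_u = 70 ksi): end bolts L_c = 2 − 1.125/2 = 1.4375, R_n = min(1.2×1.4375×0.3125×70, 2.4×1×0.3125×70) = 37.734 kips/bolt; interior L_c = 3.625 − 1.125 = 2.5, R_n = 52.5 kips/bolt. φR_n = 0.75 × (1×37.734 + 1×52.5) = 67.7 kips.
Tension yield (gross): A_g = 7.5625×0.3125 = 2.3633 in². φR_n = 0.90 × 50 × 2.3633 = 106.3 kips.
Block shear: shear path 1×[2+1×3.625] = 1×5.625 in, A_gv = 1.7578, A_nv = 1×(5.625 − 1.5×1.1875)×0.3125 = 1.2012 in²; tension to near edge: (1.625 − 0.5×1.1875)×0.3125 = 0.32227 in². R_n = min(0.6×70×1.2012, 0.6×50×1.7578) + 1.0×70×0.32227 = min(50.45, 52.734) + 22.559 = 73.009 kips. φR_n = 0.75 × 73.009 = 54.8 kips.
Tension rupture (net): A_n = (7.5625 − 1×1.1875)×0.3125 = 1.9922 in² (U = 1.0, A_e = A_n). φR_n = 0.75 × 70 × 1.9922 = 104.6 kips.
Governing: min(80.1, 67.7, 106.3, 54.8, 104.6) = 54.8 kips → block shear.

54.8 kips (block shear governs)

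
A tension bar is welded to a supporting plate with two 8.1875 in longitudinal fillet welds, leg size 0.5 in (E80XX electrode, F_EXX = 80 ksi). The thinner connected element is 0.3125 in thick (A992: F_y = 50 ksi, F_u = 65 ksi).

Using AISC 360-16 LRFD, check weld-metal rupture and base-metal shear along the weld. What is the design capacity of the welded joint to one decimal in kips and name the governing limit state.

Weld metal: throat = 0.707×0.5 = 0.3535 in, L = 2×8.1875 = 16.375 in. φR_n = 0.75 × 0.6 × 80 × 0.3535 × 16.375 = 208.4 kips.
Base metal shear (0.3125 in plate): yield φR_n = 1.0×0.6×50×0.3125×16.375 = 153.5 kips; rupture φR_n = 0.75×0.6×65×0.3125×16.375 = 149.7 kips; take 149.7 kips (rupture).
Governing: min(208.4, 149.7) = 149.7 kips → base-metal shear.

149.7 kips (base-metal shear governs)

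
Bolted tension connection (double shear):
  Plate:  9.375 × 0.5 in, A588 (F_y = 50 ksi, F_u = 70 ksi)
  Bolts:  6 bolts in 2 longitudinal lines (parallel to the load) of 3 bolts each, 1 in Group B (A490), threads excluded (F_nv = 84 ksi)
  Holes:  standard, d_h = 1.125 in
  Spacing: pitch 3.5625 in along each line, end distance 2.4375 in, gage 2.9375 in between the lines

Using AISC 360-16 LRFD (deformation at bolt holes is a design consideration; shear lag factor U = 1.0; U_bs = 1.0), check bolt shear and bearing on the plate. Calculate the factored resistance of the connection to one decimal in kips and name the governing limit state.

370.1 kips (bearing governs)

Bolt shear: A_b = π(1)²/4 = 0.7854 in². φR_n = 0.75 × 84 × 0.7854 × 6 × 2 = 593.8 kips.
Bearing (0.5 in plate, F_u = 70 ksi): end bolts L_c = 2.4375 − 1.125/2 = 1.875, R_n = min(1.2×1.875×0.5×70, 2.4×1×0.5×70) = 78.75 kips/bolt; interior L_c = 3.5625 − 1.125 = 2.4375, R_n = 84 kips/bolt. φR_n = 0.75 × (2×78.75 + 4×84) = 370.1 kips.
Governing: min(593.8, 370.1) = 370.1 kips → bearing.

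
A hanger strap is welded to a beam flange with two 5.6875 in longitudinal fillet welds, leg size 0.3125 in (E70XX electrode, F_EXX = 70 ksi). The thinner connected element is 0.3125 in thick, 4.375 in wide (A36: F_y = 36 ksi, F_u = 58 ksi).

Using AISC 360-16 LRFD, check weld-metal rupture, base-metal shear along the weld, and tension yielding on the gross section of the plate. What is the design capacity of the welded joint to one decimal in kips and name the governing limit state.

Weld metal: throat = 0.707×0.3125 = 0.22094 in, L = 2×5.6875 = 11.375 in. φR_n = 0.75 × 0.6 × 70 × 0.22094 × 11.375 = 79.2 kips.
Base metal shear (0.3125 in plate): yield φR_n = 1.0×0.6×36×0.3125×11.375 = 76.8 kips; rupture φR_n = 0.75×0.6×58×0.3125×11.375 = 92.8 kips; take 76.8 kips (yield).
Tension yield (gross): A_g = 4.375×0.3125 = 1.3672 in². φR_n = 0.90 × 36 × 1.3672 = 44.3 kips.
Governing: min(79.2, 76.8, 44.3) = 44.3 kips → gross-section yield.

44.3 kips (gross-section yield governs)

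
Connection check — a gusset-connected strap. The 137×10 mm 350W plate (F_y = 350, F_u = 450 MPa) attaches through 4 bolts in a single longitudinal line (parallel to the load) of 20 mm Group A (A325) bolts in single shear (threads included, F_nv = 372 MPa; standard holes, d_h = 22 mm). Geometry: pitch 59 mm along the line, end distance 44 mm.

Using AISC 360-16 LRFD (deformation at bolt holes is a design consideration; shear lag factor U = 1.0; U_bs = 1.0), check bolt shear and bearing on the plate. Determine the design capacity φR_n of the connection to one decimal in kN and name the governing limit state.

350.6 kN (bolt shear governs)

Bolt shear: A_b = π(20)²/4 = 314.16 mm². φR_n = 0.75 × 372 × 314.16 × 4 × 1 = 350.6 kN.
Bearing (10 mm plate, F_u = 450 MPa): end bolts L_c = 44 − 22/2 = 33, R_n = min(1.2×33×10×450, 2.4×20×10×450) = 178.2 kN/bolt; interior L_c = 59 − 22 = 37, R_n = 199.8 kN/bolt. φR_n = 0.75 × (1×178.2 + 3×199.8) = 583.2 kN.
Governing: min(350.6, 583.2) = 350.6 kN → bolt shear.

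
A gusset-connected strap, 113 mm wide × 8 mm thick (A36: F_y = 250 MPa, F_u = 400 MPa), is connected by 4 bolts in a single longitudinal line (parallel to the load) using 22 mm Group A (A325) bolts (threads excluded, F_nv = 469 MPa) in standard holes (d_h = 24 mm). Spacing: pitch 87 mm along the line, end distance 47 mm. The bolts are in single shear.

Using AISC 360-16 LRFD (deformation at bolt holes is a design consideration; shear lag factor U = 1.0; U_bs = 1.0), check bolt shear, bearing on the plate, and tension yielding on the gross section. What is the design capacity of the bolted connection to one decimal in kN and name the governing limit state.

Bolt shear: A_b = π(22)²/4 = 380.13 mm². φR_n = 0.75 × 469 × 380.13 × 4 × 1 = 534.8 kN.
Bearing (8 mm plate, F_u = 400 MPa): end bolts L_c = 47 − 24/2 = 35, R_n = min(1.2×35×8×400, 2.4×22×8×400) = 134.4 kN/bolt; interior L_c = 87 − 24 = 63, R_n = 168.96 kN/bolt. φR_n = 0.75 × (1×134.4 + 3×168.96) = 481.0 kN.
Tension yield (gross): A_g = 113×8 = 904 mm². φR_n = 0.90 × 250 × 904 = 203.4 kN.
Governing: min(534.8, 481.0, 203.4) = 203.4 kN → gross-section yield.

203.4 kN (gross-section yield governs)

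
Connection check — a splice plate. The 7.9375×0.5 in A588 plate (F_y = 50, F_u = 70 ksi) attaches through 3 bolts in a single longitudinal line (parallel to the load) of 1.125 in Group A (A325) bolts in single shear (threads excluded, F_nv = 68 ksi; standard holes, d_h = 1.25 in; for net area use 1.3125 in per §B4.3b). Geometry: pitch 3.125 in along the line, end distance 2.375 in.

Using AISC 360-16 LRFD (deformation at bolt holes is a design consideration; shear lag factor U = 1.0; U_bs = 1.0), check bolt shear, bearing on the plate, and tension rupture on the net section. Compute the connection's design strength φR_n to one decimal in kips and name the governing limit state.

Bolt shear: A_b = π(1.125)²/4 = 0.99402 in². φR_n = 0.75 × 68 × 0.99402 × 3 × 1 = 152.1 kips.
Bearing (0.5 in plate, F_u = 70 ksi): end bolts L_c = 2.375 − 1.25/2 = 1.75, R_n = min(1.2×1.75×0.5×70, 2.4×1.125×0.5×70) = 73.5 kips/bolt; interior L_c = 3.125 − 1.25 = 1.875, R_n = 78.75 kips/bolt. φR_n = 0.75 × (1×73.5 + 2×78.75) = 173.3 kips.
Tension rupture (net): A_n = (7.9375 − 1×1.3125)×0.5 = 3.3125 in² (U = 1.0, A_e = A_n). φR_n = 0.75 × 70 × 3.3125 = 173.9 kips.
Governing: min(152.1, 173.3, 173.9) = 152.1 kips → bolt shear.

152.1 kips (bolt shear governs)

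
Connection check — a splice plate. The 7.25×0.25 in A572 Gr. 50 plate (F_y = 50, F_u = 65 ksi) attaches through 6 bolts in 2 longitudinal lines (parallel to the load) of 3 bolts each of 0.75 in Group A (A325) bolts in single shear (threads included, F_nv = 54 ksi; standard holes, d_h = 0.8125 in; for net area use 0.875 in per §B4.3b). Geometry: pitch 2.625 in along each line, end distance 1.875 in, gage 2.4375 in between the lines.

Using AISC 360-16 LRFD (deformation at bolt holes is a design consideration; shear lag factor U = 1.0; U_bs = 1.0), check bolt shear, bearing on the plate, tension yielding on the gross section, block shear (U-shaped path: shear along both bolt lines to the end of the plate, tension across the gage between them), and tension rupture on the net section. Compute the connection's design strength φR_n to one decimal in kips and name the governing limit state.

67.0 kips (net-section rupture governs)

Bolt shear: A_b = π(0.75)²/4 = 0.44179 in². φR_n = 0.75 × 54 × 0.44179 × 6 × 1 = 107.4 kips.
Bearing (0.25 in plate, F_u = 65 ksi): end bolts L_c = 1.875 − 0.8125/2 = 1.46875, R_n = min(1.2×1.46875×0.25×65, 2.4×0.75×0.25×65) = 28.641 kips/bolt; interior L_c = 2.625 − 0.8125 = 1.8125, R_n = 29.25 kips/bolt. φR_n = 0.75 × (2×28.641 + 4×29.25) = 130.7 kips.
Tension yield (gross): A_g = 7.25×0.25 = 1.8125 in². φR_n = 0.90 × 50 × 1.8125 = 81.6 kips.
Block shear: shear path 2×[1.875+2×2.625] = 2×7.125 in, A_gv = 3.5625, A_nv = 2×(7.125 − 2.5×0.875)×0.25 = 2.4688 in²; tension across gage: (2.4375 − 1×0.875)×0.25 = 0.39063 in². R_n = min(0.6×65×2.4688, 0.6×50×3.5625) + 1.0×65×0.39063 = min(96.283, 106.88) + 25.391 = 121.67 kips. φR_n = 0.75 × 121.67 = 91.3 kips.
Tension rupture (net): A_n = (7.25 − 2×0.875)×0.25 = 1.375 in² (U = 1.0, A_e = A_n). φR_n = 0.75 × 65 × 1.375 = 67.0 kips.
Governing: min(107.4, 130.7, 81.6, 91.3, 67.0) = 67.0 kips → net-section rupture.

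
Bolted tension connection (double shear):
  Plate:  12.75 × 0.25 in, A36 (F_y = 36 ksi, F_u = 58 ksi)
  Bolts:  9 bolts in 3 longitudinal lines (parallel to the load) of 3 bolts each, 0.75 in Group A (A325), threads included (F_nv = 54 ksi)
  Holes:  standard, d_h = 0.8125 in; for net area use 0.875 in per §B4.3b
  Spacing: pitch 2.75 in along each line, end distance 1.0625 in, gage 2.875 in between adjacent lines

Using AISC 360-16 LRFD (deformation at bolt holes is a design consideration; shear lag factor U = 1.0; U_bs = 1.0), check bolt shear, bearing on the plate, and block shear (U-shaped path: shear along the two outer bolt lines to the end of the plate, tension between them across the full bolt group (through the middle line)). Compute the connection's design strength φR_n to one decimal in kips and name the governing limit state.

Bolt shear: A_b = π(0.75)²/4 = 0.44179 in². φR_n = 0.75 × 54 × 0.44179 × 9 × 2 = 322.1 kips.
Bearing (0.25 in plate, F_u = 58 ksi): end bolts L_c = 1.0625 − 0.8125/2 = 0.65625, R_n = min(1.2×0.65625×0.25×58, 2.4×0.75×0.25×58) = 11.419 kips/bolt; interior L_c = 2.75 − 0.8125 = 1.9375, R_n = 26.1 kips/bolt. φR_n = 0.75 × (3×11.419 + 6×26.1) = 143.1 kips.
Block shear: shear path 2×[1.0625+2×2.75] = 2×6.5625 in, A_gv = 3.2813, A_nv = 2×(6.5625 − 2.5×0.875)×0.25 = 2.1875 in²; tension across gage: (5.75 − 2×0.875)×0.25 = 1 in². R_n = min(0.6×58×2.1875, 0.6×36×3.2813) + 1.0×58×1 = min(76.125, 70.876) + 58 = 128.88 kips. φR_n = 0.75 × 128.88 = 96.7 kips.
Governing: min(322.1, 143.1, 96.7) = 96.7 kips → block shear.

96.7 kips (block shear governs)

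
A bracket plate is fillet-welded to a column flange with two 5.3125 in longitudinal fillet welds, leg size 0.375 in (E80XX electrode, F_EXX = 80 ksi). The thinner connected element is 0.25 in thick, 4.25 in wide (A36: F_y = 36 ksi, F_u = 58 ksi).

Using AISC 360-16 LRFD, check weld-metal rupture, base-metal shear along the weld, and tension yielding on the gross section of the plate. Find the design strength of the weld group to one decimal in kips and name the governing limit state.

Weld metal: throat = 0.707×0.375 = 0.26513 in, L = 2×5.3125 = 10.625 in. φR_n = 0.75 × 0.6 × 80 × 0.26513 × 10.625 = 101.4 kips.
Base metal shear (0.25 in plate): yield φR_n = 1.0×0.6×36×0.25×10.625 = 57.4 kips; rupture φR_n = 0.75×0.6×58×0.25×10.625 = 69.3 kips; take 57.4 kips (yield).
Tension yield (gross): A_g = 4.25×0.25 = 1.0625 in². φR_n = 0.90 × 36 × 1.0625 = 34.4 kips.
Governing: min(101.4, 57.4, 34.4) = 34.4 kips → gross-section yield.

34.4 kips (gross-section yield governs)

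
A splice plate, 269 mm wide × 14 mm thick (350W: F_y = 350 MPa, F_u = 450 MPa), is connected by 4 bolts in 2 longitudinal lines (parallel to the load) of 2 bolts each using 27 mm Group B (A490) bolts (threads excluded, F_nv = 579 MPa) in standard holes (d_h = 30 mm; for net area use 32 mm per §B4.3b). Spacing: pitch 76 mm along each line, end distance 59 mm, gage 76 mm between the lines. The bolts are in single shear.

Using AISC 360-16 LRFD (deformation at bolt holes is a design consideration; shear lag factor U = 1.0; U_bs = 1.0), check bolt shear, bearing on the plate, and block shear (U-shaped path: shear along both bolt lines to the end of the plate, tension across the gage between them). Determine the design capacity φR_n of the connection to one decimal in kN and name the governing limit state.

701.2 kN (block shear governs)

Bolt shear: A_b = π(27)²/4 = 572.56 mm². φR_n = 0.75 × 579 × 572.56 × 4 × 1 = 994.5 kN.
Bearing (14 mm plate, F_u = 450 MPa): end bolts L_c = 59 − 30/2 = 44, R_n = min(1.2×44×14×450, 2.4×27×14×450) = 332.64 kN/bolt; interior L_c = 76 − 30 = 46, R_n = 347.76 kN/bolt. φR_n = 0.75 × (2×332.64 + 2×347.76) = 1020.6 kN.
Block shear: shear path 2×[59+1×76] = 2×135 mm, A_gv = 3780, A_nv = 2×(135 − 1.5×32)×14 = 2436 mm²; tension across gage: (76 − 1×32)×14 = 616 mm². R_n = min(0.6×450×2436, 0.6×350×3780) + 1.0×450×616 = min(657.72, 793.8) + 277.2 = 934.92 kN. φR_n = 0.75 × 934.92 = 701.2 kN.
Governing: min(994.5, 1020.6, 701.2) = 701.2 kN → block shear.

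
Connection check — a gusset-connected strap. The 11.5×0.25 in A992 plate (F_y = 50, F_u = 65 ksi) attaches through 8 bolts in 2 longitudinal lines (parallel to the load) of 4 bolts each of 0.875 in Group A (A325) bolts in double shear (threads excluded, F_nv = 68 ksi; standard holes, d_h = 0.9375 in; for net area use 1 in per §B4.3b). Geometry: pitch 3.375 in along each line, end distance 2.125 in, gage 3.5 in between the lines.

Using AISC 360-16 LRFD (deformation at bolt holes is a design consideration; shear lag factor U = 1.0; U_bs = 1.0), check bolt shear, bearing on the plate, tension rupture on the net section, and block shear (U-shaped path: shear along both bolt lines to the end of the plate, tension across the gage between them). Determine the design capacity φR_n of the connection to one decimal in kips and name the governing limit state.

115.8 kips (net-section rupture governs)

Bolt shear: A_b = π(0.875)²/4 = 0.60132 in². φR_n = 0.75 × 68 × 0.60132 × 8 × 2 = 490.7 kips.
Bearing (0.25 in plate, F_u = 65 ksi): end bolts L_c = 2.125 − 0.9375/2 = 1.65625, R_n = min(1.2×1.65625×0.25×65, 2.4×0.875×0.25×65) = 32.297 kips/bolt; interior L_c = 3.375 − 0.9375 = 2.4375, R_n = 34.125 kips/bolt. φR_n = 0.75 × (2×32.297 + 6×34.125) = 202.0 kips.
Tension rupture (net): A_n = (11.5 − 2×1)×0.25 = 2.375 in² (U = 1.0, A_e = A_n). φR_n = 0.75 × 65 × 2.375 = 115.8 kips.
Block shear: shear path 2×[2.125+3×3.375] = 2×12.25 in, A_gv = 6.125, A_nv = 2×(12.25 − 3.5×1)×0.25 = 4.375 in²; tension across gage: (3.5 − 1×1)×0.25 = 0.625 in². R_n = min(0.6×65×4.375, 0.6×50×6.125) + 1.0×65×0.625 = min(170.63, 183.75) + 40.625 = 211.26 kips. φR_n = 0.75 × 211.26 = 158.4 kips.
Governing: min(490.7, 202.0, 115.8, 158.4) = 115.8 kips → net-section rupture.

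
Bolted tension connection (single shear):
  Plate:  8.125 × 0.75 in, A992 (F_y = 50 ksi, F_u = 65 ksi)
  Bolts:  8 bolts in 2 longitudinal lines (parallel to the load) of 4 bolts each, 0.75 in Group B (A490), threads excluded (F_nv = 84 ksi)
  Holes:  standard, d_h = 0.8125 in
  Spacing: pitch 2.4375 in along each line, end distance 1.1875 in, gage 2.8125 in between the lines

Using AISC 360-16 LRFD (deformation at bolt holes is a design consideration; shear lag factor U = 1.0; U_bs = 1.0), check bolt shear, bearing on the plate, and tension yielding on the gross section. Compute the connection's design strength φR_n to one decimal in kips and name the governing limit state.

222.7 kips (bolt shear governs)

Bolt shear: A_b = π(0.75)²/4 = 0.44179 in². φR_n = 0.75 × 84 × 0.44179 × 8 × 1 = 222.7 kips.
Bearing (0.75 in plate, F_u = 65 ksi): end bolts L_c = 1.1875 − 0.8125/2 = 0.78125, R_n = min(1.2×0.78125×0.75×65, 2.4×0.75×0.75×65) = 45.703 kips/bolt; interior L_c = 2.4375 − 0.8125 = 1.625, R_n = 87.75 kips/bolt. φR_n = 0.75 × (2×45.703 + 6×87.75) = 463.4 kips.
Tension yield (gross): A_g = 8.125×0.75 = 6.0938 in². φR_n = 0.90 × 50 × 6.0938 = 274.2 kips.
Governing: min(222.7, 463.4, 274.2) = 222.7 kips → bolt shear.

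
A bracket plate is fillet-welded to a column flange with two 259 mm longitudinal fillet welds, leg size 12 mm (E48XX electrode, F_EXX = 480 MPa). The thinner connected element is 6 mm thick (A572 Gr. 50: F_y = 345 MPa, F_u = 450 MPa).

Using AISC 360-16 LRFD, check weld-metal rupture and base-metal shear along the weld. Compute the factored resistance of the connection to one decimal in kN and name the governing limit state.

Weld metal: throat = 0.707×12 = 8.484 mm, L = 2×259 = 518 mm. φR_n = 0.75 × 0.6 × 480 × 8.484 × 518 = 949.3 kN.
Base metal shear (6 mm plate): yield φR_n = 1.0×0.6×345×6×518 = 643.4 kN; rupture φR_n = 0.75×0.6×450×6×518 = 629.4 kN; take 629.4 kN (rupture).
Governing: min(949.3, 629.4) = 629.4 kN → base-metal shear.

629.4 kN (base-metal shear governs)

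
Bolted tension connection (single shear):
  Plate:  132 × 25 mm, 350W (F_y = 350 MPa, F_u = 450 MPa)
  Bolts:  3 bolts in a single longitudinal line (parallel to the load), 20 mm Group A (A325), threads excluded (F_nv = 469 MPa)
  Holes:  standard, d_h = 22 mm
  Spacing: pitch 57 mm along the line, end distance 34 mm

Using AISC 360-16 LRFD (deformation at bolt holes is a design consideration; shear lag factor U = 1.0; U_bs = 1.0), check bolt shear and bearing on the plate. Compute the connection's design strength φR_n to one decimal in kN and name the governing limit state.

331.5 kN (bolt shear governs)

Bolt shear: A_b = π(20)²/4 = 314.16 mm². φR_n = 0.75 × 469 × 314.16 × 3 × 1 = 331.5 kN.
Bearing (25 mm plate, F_u = 450 MPa): end bolts L_c = 34 − 22/2 = 23, R_n = min(1.2×23×25×450, 2.4×20×25×450) = 310.5 kN/bolt; interior L_c = 57 − 22 = 35, R_n = 472.5 kN/bolt. φR_n = 0.75 × (1×310.5 + 2×472.5) = 941.6 kN.
Governing: min(331.5, 941.6) = 331.5 kN → bolt shear.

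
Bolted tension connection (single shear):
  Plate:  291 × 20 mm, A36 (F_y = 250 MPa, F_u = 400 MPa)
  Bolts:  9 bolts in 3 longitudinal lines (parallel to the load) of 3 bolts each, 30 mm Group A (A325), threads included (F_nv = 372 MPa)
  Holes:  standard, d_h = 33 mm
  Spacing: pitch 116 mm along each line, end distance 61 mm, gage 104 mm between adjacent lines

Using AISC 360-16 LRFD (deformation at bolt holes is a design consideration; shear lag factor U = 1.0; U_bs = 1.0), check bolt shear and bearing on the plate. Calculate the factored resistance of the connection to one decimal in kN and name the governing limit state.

Bolt shear: A_b = π(30)²/4 = 706.86 mm². φR_n = 0.75 × 372 × 706.86 × 9 × 1 = 1774.9 kN.
Bearing (20 mm plate, F_u = 400 MPa): end bolts L_c = 61 − 33/2 = 44.5, R_n = min(1.2×44.5×20×400, 2.4×30×20×400) = 427.2 kN/bolt; interior L_c = 116 − 33 = 83, R_n = 576 kN/bolt. φR_n = 0.75 × (3×427.2 + 6×576) = 3553.2 kN.
Governing: min(1774.9, 3553.2) = 1774.9 kN → bolt shear.

1774.9 kN (bolt shear governs)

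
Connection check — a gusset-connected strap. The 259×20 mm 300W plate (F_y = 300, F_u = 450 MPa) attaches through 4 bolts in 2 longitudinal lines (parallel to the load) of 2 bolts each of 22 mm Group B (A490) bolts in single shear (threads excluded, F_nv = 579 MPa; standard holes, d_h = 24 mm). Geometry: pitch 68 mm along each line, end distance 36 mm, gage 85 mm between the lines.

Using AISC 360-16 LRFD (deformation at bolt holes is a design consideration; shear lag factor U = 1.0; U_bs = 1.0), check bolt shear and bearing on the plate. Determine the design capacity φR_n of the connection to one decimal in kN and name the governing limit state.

Bolt shear: A_b = π(22)²/4 = 380.13 mm². φR_n = 0.75 × 579 × 380.13 × 4 × 1 = 660.3 kN.
Bearing (20 mm plate, F_u = 450 MPa): end bolts L_c = 36 − 24/2 = 24, R_n = min(1.2×24×20×450, 2.4×22×20×450) = 259.2 kN/bolt; interior L_c = 68 − 24 = 44, R_n = 475.2 kN/bolt. φR_n = 0.75 × (2×259.2 + 2×475.2) = 1101.6 kN.
Governing: min(660.3, 1101.6) = 660.3 kN → bolt shear.

660.3 kN (bolt shear governs)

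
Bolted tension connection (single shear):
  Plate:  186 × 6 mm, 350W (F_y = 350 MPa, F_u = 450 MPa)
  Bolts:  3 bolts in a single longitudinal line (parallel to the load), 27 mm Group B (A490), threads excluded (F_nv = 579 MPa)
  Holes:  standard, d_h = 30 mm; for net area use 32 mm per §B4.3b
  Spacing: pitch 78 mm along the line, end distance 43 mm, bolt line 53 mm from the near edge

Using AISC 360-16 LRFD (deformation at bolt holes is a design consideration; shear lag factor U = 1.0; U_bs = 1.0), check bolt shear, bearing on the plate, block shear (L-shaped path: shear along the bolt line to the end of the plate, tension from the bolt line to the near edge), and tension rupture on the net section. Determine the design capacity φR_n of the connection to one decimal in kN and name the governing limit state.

219.5 kN (block shear governs)

Bolt shear: A_b = π(27)²/4 = 572.56 mm². φR_n = 0.75 × 579 × 572.56 × 3 × 1 = 745.9 kN.
Bearing (6 mm plate, F_u = 450 MPa): end bolts L_c = 43 − 30/2 = 28, R_n = min(1.2×28×6×450, 2.4×27×6×450) = 90.72 kN/bolt; interior L_c = 78 − 30 = 48, R_n = 155.52 kN/bolt. φR_n = 0.75 × (1×90.72 + 2×155.52) = 301.3 kN.
Block shear: shear path 1×[43+2×78] = 1×199 mm, A_gv = 1194, A_nv = 1×(199 − 2.5×32)×6 = 714 mm²; tension to near edge: (53 − 0.5×32)×6 = 222 mm². R_n = min(0.6×450×714, 0.6×350×1194) + 1.0×450×222 = min(192.78, 250.74) + 99.9 = 292.68 kN. φR_n = 0.75 × 292.68 = 219.5 kN.
Tension rupture (net): A_n = (186 − 1×32)×6 = 924 mm² (U = 1.0, A_e = A_n). φR_n = 0.75 × 450 × 924 = 311.9 kN.
Governing: min(745.9, 301.3, 219.5, 311.9) = 219.5 kN → block shear.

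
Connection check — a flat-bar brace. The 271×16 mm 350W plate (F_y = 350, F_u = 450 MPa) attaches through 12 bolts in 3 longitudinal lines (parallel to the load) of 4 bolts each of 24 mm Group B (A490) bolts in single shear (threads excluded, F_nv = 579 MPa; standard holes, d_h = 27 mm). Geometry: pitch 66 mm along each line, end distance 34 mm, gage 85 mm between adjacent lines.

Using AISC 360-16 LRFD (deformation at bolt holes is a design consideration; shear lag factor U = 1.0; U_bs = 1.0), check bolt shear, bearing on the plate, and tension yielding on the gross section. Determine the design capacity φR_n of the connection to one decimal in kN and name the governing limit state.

Bolt shear: A_b = π(24)²/4 = 452.39 mm². φR_n = 0.75 × 579 × 452.39 × 12 × 1 = 2357.4 kN.
Bearing (16 mm plate, F_u = 450 MPa): end bolts L_c = 34 − 27/2 = 20.5, R_n = min(1.2×20.5×16×450, 2.4×24×16×450) = 177.12 kN/bolt; interior L_c = 66 − 27 = 39, R_n = 336.96 kN/bolt. φR_n = 0.75 × (3×177.12 + 9×336.96) = 2673.0 kN.
Tension yield (gross): A_g = 271×16 = 4336 mm². φR_n = 0.90 × 350 × 4336 = 1365.8 kN.
Governing: min(2357.4, 2673.0, 1365.8) = 1365.8 kN → gross-section yield.

1365.8 kN (gross-section yield governs)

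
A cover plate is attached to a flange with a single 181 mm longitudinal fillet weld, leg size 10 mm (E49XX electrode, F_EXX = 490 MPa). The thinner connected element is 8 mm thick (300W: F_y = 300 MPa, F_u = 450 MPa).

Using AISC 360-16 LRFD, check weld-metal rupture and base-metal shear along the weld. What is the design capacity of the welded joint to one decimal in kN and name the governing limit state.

Weld metal: throat = 0.707×10 = 7.07 mm, L = 181 mm. φR_n = 0.75 × 0.6 × 490 × 7.07 × 181 = 282.2 kN.
Base metal shear (8 mm plate): yield φR_n = 1.0×0.6×300×8×181 = 260.6 kN; rupture φR_n = 0.75×0.6×450×8×181 = 293.2 kN; take 260.6 kN (yield).
Governing: min(282.2, 260.6) = 260.6 kN → base-metal shear.

260.6 kN (base-metal shear governs)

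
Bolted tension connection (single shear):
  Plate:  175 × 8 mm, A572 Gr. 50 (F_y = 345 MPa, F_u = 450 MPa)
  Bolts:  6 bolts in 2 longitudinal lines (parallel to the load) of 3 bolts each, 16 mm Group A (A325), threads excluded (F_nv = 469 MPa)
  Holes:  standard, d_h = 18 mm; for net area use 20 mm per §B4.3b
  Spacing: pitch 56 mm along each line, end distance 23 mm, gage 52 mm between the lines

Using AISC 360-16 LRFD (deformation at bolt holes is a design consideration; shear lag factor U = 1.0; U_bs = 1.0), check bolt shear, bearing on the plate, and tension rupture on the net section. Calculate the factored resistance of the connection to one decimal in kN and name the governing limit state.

Bolt shear: A_b = π(16)²/4 = 201.06 mm². φR_n = 0.75 × 469 × 201.06 × 6 × 1 = 424.3 kN.
Bearing (8 mm plate, F_u = 450 MPa): end bolts L_c = 23 − 18/2 = 14, R_n = min(1.2×14×8×450, 2.4×16×8×450) = 60.48 kN/bolt; interior L_c = 56 − 18 = 38, R_n = 138.24 kN/bolt. φR_n = 0.75 × (2×60.48 + 4×138.24) = 505.4 kN.
Tension rupture (net): A_n = (175 − 2×20)×8 = 1080 mm² (U = 1.0, A_e = A_n). φR_n = 0.75 × 450 × 1080 = 364.5 kN.
Governing: min(424.3, 505.4, 364.5) = 364.5 kN → net-section rupture.

364.5 kN (net-section rupture governs)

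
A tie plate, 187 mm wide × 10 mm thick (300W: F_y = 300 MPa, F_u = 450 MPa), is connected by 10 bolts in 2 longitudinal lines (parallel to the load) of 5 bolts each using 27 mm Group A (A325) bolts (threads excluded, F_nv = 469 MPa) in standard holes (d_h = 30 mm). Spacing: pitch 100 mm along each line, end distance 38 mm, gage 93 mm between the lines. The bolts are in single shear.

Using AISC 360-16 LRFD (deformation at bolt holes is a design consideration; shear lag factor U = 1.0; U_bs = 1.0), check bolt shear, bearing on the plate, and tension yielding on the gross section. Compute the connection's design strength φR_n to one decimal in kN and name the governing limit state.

504.9 kN (gross-section yield governs)

Bolt shear: A_b = π(27)²/4 = 572.56 mm². φR_n = 0.75 × 469 × 572.56 × 10 × 1 = 2014.0 kN.
Bearing (10 mm plate, F_u = 450 MPa): end bolts L_c = 38 − 30/2 = 23, R_n = min(1.2×23×10×450, 2.4×27×10×450) = 124.2 kN/bolt; interior L_c = 100 − 30 = 70, R_n = 291.6 kN/bolt. φR_n = 0.75 × (2×124.2 + 8×291.6) = 1935.9 kN.
Tension yield (gross): A_g = 187×10 = 1870 mm². φR_n = 0.90 × 300 × 1870 = 504.9 kN.
Governing: min(2014.0, 1935.9, 504.9) = 504.9 kN → gross-section yield.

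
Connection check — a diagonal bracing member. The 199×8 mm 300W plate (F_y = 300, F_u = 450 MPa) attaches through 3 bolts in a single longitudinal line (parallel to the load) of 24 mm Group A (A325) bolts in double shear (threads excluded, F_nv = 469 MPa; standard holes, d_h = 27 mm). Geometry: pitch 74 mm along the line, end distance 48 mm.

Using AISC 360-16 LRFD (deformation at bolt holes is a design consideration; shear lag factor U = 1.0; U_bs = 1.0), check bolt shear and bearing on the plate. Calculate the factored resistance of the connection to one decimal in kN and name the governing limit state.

416.3 kN (bearing governs)

Bolt shear: A_b = π(24)²/4 = 452.39 mm². φR_n = 0.75 × 469 × 452.39 × 3 × 2 = 954.8 kN.
Bearing (8 mm plate, F_u = 450 MPa): end bolts L_c = 48 − 27/2 = 34.5, R_n = min(1.2×34.5×8×450, 2.4×24×8×450) = 149.04 kN/bolt; interior L_c = 74 − 27 = 47, R_n = 203.04 kN/bolt. φR_n = 0.75 × (1×149.04 + 2×203.04) = 416.3 kN.
Governing: min(954.8, 416.3) = 416.3 kN → bearing.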